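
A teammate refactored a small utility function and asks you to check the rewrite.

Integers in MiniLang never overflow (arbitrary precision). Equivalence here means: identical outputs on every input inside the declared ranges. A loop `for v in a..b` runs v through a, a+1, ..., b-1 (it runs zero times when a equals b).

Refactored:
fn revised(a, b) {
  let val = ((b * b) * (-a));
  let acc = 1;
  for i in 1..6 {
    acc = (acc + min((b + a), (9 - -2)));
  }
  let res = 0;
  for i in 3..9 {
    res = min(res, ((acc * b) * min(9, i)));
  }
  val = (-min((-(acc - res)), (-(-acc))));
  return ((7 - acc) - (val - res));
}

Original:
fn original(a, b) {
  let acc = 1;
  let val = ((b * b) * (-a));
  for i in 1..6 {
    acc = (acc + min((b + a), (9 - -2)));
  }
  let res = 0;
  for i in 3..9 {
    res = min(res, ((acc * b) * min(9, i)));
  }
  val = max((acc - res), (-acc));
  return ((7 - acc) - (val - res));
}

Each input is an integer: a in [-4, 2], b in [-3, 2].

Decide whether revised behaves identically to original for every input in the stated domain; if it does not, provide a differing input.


The two versions differ — the changes include min/max/abs usage differs.
One worked example (a=-4, b=0) — original: acc becomes 1; next val becomes 0; next at i=1:; next acc becomes -3; next at i=2:; next acc becomes -7; next at i=3:; next acc becomes -11; next at i=4:; next acc becomes -15; next at i=5:; next acc becomes -19; next res becomes 0; next at i=3:; next res becomes 0; next at i=4:; next res becomes 0; next at i=5:; next res becomes 0; next at i=6:; next res becomes 0; next at i=7:; next res becomes 0; next at i=8:; next res becomes 0; next val becomes 19; next final value 7; revised: val becomes 0; next acc becomes 1; next at i=1:; next acc becomes -3; next at i=2:; next acc becomes -7; next at i=3:; next acc becomes -11; next at i=4:; next acc becomes -15; next at i=5:; next acc becomes -19; next res becomes 0; next at i=3:; next res becomes 0; next at i=4:; next res becomes 0; next at i=5:; next res becomes 0; next at i=6:; next res becomes 0; next at i=7:; next res becomes 0; next at i=8:; next res becomes 0; next val becomes 19; next final value 7; agreement on 7.
Checked all 42 inputs in the declared domain: the outputs agree on every one.
verdict: equivalent


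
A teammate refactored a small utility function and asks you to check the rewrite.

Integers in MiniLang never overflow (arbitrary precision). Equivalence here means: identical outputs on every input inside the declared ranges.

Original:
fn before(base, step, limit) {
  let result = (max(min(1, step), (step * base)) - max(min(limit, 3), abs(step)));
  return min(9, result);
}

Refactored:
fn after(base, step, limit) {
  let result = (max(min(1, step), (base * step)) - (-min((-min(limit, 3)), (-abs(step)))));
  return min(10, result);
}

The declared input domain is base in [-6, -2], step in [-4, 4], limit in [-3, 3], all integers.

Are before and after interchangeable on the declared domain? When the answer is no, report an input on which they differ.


The rewrite breaks on base=-6, step=-4, limit=-3, where the results are 9 and 10.
before: result becomes 20; next final value 9
after: result becomes 20; next final value 10
verdict: not equivalent; witness: base=-6, step=-4, limit=-3


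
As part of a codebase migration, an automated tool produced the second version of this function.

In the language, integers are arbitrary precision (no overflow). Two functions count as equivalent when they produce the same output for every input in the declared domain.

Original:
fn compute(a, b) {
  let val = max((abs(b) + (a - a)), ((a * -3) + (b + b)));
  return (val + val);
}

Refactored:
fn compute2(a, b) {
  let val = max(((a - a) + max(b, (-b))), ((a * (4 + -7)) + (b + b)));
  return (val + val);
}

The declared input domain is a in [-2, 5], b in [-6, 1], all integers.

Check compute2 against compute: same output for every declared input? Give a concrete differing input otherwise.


The two are interchangeable: arithmetic usage differs, plus min/max/abs usage differs, plus constant usage differs, and every declared input agrees.
As a probe, take a=5, b=-4: compute runs val becomes 4; next final value 8; compute2 runs val becomes 4; next final value 8; both end at 8.
Every one of the 64 inputs gives matching results.
verdict: equivalent


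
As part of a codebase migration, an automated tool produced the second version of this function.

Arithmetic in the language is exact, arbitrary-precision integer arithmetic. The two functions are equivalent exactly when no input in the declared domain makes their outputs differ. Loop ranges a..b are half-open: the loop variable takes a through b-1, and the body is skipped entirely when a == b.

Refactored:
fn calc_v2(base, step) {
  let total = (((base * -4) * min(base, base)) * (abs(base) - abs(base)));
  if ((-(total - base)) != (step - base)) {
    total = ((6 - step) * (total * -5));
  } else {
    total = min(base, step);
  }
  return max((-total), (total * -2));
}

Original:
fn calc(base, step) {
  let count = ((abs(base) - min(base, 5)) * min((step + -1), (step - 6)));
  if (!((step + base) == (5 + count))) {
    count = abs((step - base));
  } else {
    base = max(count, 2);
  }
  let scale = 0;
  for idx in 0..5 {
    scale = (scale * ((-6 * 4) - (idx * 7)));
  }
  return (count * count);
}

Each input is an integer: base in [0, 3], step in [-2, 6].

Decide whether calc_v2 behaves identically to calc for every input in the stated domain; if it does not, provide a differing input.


These are not equivalent — on base=0, step=-2 the outputs split (4 vs 0).
calc: count becomes 0; next (!((step + base) == (5 + count))) evaluates to true; next count becomes 2; next scale becomes 0; next at idx=0:; next scale becomes 0; next at idx=1:; next scale becomes 0; next at idx=2:; next scale becomes 0; next at idx=3:; next scale becomes 0; next at idx=4:; next scale becomes 0; next final value 4
calc_v2: total becomes 0; next ((-(total - base)) != (step - base)) evaluates to true; next total becomes 0; next final value 0
verdict: not equivalent; witness: base=0, step=-2


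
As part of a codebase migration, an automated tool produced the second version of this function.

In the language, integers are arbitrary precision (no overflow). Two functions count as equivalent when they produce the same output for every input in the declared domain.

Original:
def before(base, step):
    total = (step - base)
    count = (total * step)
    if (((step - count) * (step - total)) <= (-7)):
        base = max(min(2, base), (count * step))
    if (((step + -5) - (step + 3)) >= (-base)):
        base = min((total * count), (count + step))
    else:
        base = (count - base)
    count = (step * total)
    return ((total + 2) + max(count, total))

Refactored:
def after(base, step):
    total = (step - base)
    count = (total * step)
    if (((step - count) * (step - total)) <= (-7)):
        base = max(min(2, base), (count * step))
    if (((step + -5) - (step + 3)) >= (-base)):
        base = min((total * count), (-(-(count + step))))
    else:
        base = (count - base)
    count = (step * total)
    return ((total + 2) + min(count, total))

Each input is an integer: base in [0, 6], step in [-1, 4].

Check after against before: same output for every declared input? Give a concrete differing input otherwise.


These are not equivalent — on base=0, step=-1 the outputs split (2 vs 0).
before: total=-1, then count=1, then (((step - count) * (step - total)) <= (-7)) is false, then (((step + -5) - (step + 3)) >= (-base)) is false, then base=1, then count=1, then returns 2
after: total=-1, then count=1, then (((step - count) * (step - total)) <= (-7)) is false, then (((step + -5) - (step + 3)) >= (-base)) is false, then base=1, then count=1, then returns 0
verdict: not equivalent; witness: base=0, step=-1


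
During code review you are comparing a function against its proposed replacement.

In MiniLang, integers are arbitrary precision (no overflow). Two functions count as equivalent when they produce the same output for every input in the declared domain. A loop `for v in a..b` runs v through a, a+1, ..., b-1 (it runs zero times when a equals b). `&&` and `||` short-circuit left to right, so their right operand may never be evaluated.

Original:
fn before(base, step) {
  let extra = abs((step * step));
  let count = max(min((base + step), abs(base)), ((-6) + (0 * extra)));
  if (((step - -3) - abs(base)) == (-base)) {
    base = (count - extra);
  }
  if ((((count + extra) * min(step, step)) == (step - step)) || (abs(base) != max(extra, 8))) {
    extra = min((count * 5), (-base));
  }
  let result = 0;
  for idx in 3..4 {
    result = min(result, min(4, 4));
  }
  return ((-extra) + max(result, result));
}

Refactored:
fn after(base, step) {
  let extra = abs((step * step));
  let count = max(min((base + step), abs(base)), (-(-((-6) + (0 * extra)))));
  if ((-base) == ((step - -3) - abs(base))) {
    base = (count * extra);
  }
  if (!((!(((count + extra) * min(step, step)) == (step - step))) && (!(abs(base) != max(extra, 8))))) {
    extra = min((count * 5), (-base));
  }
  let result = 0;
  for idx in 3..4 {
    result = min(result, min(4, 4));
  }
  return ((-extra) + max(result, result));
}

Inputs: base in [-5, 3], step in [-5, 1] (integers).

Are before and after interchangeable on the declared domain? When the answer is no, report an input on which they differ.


Not equivalent: base=2, step=-3 separates them (5 vs -9).
before: extra = 9; count = -1; (((step - -3) - abs(base)) == (-base)) -> true; base = -10; ((((count + extra) * min(step, step)) == (step - step)) || (abs(base) != max(extra, 8))) -> true; extra = -5; result = 0; [idx=3]; result = 0; return 5
after: extra = 9; count = -1; ((-base) == ((step - -3) - abs(base))) -> true; base = -9; (!((!(((count + extra) * min(step, step)) == (step - step))) && (!(abs(base) != max(extra, 8))))) -> false; result = 0; [idx=3]; result = 0; return -9
verdict: not equivalent; witness: base=2, step=-3


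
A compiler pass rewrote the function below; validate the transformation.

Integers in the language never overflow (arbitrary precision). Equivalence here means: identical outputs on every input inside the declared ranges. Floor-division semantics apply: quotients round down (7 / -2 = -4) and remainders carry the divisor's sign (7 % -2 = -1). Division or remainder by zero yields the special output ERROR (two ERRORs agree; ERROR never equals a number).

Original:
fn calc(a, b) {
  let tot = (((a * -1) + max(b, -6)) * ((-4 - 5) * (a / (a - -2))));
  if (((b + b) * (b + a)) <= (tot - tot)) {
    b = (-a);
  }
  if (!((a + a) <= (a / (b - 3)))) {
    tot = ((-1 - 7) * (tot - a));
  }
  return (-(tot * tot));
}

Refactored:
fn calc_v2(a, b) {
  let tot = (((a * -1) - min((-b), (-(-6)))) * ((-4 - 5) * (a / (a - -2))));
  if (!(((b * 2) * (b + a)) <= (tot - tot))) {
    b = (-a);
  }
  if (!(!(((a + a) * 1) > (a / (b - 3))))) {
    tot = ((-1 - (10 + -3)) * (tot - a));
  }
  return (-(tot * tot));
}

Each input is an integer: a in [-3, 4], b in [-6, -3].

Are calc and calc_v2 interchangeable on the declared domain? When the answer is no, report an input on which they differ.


There is a counterexample at a=-3, b=-6: -6561 on one side, ERROR on the other.
calc: tot becomes 81; next (((b + b) * (b + a)) <= (tot - tot)) evaluates to false; next (!((a + a) <= (a / (b - 3)))) evaluates to false; next final value -6561
calc_v2: tot becomes 81; next (!(((b * 2) * (b + a)) <= (tot - tot))) evaluates to true; next b becomes 3; next hits division by zero so the output is ERROR
verdict: not equivalent; witness: a=-3, b=-6


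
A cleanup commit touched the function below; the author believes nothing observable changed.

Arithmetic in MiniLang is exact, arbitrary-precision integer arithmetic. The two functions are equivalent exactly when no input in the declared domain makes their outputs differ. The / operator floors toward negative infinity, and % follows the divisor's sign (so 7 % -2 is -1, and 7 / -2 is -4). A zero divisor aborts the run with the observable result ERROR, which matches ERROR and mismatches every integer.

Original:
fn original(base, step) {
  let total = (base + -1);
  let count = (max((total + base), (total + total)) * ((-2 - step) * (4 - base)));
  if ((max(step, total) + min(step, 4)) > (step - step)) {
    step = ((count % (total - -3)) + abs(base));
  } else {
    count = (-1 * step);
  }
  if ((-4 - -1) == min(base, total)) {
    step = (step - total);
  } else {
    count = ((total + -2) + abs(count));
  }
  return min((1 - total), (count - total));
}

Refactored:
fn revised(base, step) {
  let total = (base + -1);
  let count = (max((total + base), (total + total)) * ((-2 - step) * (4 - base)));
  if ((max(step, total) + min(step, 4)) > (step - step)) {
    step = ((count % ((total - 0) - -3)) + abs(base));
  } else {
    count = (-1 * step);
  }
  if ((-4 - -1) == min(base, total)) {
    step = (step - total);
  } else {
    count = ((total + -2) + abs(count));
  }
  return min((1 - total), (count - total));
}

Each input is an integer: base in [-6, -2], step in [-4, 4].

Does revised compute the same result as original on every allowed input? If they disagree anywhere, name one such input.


Equivalent — the differences include arithmetic usage differs, constant usage differs, yet no declared input distinguishes the two.
One worked example (base=-4, step=3) — original: total becomes -5; next count becomes 360; next ((max(step, total) + min(step, 4)) > (step - step)) evaluates to true; next step becomes 4; next ((-4 - -1) == min(base, total)) evaluates to false; next count becomes 353; next final value 6; revised: total becomes -5; next count becomes 360; next ((max(step, total) + min(step, 4)) > (step - step)) evaluates to true; next step becomes 4; next ((-4 - -1) == min(base, total)) evaluates to false; next count becomes 353; next final value 6; agreement on 6.
Checked all 45 inputs in the declared domain: the outputs agree on every one.
verdict: equivalent


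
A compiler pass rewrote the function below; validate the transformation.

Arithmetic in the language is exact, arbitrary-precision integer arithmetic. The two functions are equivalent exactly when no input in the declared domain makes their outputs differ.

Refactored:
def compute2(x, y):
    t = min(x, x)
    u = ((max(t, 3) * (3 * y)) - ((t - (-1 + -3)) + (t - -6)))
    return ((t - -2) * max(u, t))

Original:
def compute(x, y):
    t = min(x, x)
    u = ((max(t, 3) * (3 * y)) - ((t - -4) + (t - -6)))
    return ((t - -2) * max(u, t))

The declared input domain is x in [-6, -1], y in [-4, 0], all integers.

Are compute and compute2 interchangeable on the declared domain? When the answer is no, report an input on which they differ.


Changes here: constant usage differs; also arithmetic usage differs; the full 30-point sweep finds no disagreement.
verdict: equivalent


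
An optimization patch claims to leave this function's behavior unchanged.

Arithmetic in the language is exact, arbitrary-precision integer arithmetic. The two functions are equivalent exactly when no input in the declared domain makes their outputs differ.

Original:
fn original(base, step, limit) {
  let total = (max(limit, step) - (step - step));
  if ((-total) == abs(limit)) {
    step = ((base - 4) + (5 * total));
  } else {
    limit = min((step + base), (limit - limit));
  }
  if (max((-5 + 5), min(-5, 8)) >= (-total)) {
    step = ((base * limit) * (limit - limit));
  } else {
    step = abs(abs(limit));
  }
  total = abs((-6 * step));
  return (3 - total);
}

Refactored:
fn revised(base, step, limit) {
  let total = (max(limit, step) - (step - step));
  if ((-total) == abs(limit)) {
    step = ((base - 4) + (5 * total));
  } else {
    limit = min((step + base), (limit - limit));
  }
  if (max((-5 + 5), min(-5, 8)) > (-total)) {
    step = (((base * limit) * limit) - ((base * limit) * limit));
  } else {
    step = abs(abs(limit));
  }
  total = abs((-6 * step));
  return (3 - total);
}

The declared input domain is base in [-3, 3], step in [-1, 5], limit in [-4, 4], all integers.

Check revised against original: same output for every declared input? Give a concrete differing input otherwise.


At base=-3, step=0, limit=-4: original gives 3, revised gives -15.
verdict: not equivalent; witness: base=-3, step=0, limit=-4


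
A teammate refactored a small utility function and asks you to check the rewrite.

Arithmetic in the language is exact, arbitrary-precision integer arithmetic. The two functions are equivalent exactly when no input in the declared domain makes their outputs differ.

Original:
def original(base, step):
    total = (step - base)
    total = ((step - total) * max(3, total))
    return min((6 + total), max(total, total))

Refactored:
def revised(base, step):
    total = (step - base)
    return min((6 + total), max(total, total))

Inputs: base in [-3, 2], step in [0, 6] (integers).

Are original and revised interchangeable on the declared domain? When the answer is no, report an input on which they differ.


There is a counterexample at base=-3, step=0: -9 on one side, 3 on the other.
original: total = 3; total = -9; return -9
revised: total = 3; return 3
verdict: not equivalent; witness: base=-3, step=0


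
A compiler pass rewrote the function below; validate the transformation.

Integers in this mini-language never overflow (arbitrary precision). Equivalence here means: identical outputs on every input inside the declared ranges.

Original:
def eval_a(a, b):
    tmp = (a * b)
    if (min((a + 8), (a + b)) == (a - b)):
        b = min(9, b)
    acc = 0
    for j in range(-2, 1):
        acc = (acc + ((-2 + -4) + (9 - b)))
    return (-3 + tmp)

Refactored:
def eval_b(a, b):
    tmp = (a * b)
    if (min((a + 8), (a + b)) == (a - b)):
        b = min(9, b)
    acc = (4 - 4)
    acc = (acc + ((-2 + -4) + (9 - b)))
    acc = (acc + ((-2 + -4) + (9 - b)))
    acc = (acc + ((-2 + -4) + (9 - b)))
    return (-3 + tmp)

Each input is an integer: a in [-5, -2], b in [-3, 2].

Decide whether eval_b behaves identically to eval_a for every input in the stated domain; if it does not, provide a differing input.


The two are interchangeable: local variable names differ, and statement counts differ, and loop structure differs, and arithmetic usage differs, and constant usage differs, and every declared input agrees.
One worked example (a=-4, b=-2) — eval_a: tmp=8, then (min((a + 8), (a + b)) == (a - b)) is false, then acc=0, then (j=-2), then acc=5, then (j=-1), then acc=10, then (j=0), then acc=15, then returns 5; eval_b: tmp=8, then (min((a + 8), (a + b)) == (a - b)) is false, then acc=0, then acc=5, then acc=10, then acc=15, then returns 5; agreement on 5.
Checked all 24 inputs in the declared domain: the outputs agree on every one.
verdict: equivalent


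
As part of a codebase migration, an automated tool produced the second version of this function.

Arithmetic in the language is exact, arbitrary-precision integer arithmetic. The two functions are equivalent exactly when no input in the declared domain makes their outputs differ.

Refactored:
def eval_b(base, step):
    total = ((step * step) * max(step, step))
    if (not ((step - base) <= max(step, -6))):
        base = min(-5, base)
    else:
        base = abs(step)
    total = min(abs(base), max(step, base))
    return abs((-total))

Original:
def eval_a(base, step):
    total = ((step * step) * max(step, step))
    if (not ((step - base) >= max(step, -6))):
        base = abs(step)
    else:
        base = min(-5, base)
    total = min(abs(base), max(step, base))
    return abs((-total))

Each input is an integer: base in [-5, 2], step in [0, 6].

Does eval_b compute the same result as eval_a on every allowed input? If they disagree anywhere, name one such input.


On input base=0, step=6, eval_a returns 5 while eval_b returns 6.
verdict: not equivalent; witness: base=0, step=6


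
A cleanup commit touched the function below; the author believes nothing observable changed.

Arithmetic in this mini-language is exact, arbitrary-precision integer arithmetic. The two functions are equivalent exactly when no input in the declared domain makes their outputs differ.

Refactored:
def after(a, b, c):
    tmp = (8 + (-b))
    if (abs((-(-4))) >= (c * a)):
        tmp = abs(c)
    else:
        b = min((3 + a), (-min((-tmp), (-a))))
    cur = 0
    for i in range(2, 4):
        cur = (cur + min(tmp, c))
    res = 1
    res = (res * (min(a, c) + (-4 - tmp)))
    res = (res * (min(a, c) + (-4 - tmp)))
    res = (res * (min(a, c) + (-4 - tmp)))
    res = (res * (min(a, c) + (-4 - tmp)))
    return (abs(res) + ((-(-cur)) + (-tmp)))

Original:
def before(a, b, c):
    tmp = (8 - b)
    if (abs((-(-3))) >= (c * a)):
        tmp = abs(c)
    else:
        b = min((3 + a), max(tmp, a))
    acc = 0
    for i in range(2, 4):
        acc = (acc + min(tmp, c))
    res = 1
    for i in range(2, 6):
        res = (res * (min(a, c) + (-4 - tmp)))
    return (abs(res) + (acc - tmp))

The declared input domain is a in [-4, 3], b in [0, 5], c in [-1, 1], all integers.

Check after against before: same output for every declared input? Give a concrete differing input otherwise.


Input a=-4, b=0, c=-1: 65526 from before versus 6558 from after.
verdict: not equivalent; witness: a=-4, b=0, c=-1


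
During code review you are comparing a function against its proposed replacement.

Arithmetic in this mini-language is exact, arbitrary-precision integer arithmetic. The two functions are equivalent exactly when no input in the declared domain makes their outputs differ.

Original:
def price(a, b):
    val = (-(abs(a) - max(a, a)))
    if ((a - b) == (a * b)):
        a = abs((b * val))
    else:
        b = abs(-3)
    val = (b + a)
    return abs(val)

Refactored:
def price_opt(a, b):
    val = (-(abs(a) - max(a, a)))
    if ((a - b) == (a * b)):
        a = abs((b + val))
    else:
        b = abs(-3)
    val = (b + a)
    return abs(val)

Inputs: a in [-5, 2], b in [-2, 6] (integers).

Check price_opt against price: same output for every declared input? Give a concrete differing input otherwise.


Evaluate both at a=-2, b=2.
price: val=-4, then ((a - b) == (a * b)) is true, then a=8, then val=10, then returns 10
price_opt: val=-4, then ((a - b) == (a * b)) is true, then a=2, then val=4, then returns 4
10 and 4 differ, so these are not the same function on this domain.
verdict: not equivalent; witness: a=-2, b=2


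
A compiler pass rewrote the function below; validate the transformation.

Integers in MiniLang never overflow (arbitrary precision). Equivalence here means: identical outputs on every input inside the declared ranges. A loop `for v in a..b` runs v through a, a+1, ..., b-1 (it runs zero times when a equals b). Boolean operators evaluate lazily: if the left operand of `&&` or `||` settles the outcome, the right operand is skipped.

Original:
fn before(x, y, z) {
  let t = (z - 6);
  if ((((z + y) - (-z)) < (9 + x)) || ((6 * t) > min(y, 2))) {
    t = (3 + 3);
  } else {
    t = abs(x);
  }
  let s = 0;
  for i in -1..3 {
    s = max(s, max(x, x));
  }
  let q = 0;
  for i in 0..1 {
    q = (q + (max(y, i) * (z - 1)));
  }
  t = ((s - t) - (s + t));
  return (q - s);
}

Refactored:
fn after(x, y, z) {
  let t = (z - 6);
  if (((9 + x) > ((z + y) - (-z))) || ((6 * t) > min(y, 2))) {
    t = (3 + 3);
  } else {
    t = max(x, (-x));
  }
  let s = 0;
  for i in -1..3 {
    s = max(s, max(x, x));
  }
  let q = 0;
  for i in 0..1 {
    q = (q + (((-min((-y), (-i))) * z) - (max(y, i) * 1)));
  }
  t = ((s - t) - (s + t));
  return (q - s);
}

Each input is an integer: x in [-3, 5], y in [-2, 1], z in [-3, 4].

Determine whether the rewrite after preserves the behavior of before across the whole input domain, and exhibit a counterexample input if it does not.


Behavior is preserved: although min/max/abs usage differs; also comparison usage differs; also arithmetic usage differs, the outputs never diverge.
As a probe, take x=-1, y=-1, z=0: before runs t becomes -6; next ((((z + y) - (-z)) < (9 + x)) || ((6 * t) > min(y, 2))) evaluates to true; next t becomes 6; next s becomes 0; next at i=-1:; next s becomes 0; next at i=0:; next s becomes 0; next at i=1:; next s becomes 0; next at i=2:; next s becomes 0; next q becomes 0; next at i=0:; next q becomes 0; next t becomes -12; next final value 0; after runs t becomes -6; next (((9 + x) > ((z + y) - (-z))) || ((6 * t) > min(y, 2))) evaluates to true; next t becomes 6; next s becomes 0; next at i=-1:; next s becomes 0; next at i=0:; next s becomes 0; next at i=1:; next s becomes 0; next at i=2:; next s becomes 0; next q becomes 0; next at i=0:; next q becomes 0; next t becomes -12; next final value 0; both end at 0.
Checked all 288 inputs in the declared domain: the outputs agree on every one.
verdict: equivalent


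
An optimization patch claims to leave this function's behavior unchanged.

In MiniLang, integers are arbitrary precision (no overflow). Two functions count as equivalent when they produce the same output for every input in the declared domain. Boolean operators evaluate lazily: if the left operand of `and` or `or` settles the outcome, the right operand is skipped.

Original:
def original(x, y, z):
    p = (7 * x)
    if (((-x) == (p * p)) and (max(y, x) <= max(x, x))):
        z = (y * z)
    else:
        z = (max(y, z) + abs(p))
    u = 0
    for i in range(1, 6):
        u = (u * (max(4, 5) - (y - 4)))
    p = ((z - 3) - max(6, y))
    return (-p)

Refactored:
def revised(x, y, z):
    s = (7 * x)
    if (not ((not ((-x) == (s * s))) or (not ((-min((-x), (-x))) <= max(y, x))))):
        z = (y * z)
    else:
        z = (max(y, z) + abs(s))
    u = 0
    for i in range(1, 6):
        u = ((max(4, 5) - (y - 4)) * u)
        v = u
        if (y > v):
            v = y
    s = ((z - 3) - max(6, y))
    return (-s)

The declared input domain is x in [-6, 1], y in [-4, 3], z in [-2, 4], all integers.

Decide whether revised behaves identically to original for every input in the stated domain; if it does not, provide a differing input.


On input x=0, y=1, z=-2, original returns 8 while revised returns 11.
verdict: not equivalent; witness: x=0, y=1, z=-2


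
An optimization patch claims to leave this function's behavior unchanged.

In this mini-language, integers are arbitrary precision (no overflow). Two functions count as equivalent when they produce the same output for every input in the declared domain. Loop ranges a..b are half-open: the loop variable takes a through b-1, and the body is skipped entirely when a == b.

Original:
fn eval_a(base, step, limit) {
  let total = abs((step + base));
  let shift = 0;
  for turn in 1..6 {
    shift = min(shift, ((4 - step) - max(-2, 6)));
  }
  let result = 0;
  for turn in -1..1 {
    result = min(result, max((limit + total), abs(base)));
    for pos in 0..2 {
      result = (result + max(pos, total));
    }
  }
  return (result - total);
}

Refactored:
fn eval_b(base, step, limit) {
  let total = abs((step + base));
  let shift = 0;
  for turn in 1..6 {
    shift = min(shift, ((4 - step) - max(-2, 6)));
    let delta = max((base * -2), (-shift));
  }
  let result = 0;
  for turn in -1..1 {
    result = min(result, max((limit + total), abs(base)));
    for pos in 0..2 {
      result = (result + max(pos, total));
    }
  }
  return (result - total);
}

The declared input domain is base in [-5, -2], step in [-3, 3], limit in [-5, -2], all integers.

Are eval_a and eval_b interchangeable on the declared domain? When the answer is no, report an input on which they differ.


The suspicious-looking change has no observable effect anywhere in the declared ranges; all 112 inputs agree.
verdict: equivalent


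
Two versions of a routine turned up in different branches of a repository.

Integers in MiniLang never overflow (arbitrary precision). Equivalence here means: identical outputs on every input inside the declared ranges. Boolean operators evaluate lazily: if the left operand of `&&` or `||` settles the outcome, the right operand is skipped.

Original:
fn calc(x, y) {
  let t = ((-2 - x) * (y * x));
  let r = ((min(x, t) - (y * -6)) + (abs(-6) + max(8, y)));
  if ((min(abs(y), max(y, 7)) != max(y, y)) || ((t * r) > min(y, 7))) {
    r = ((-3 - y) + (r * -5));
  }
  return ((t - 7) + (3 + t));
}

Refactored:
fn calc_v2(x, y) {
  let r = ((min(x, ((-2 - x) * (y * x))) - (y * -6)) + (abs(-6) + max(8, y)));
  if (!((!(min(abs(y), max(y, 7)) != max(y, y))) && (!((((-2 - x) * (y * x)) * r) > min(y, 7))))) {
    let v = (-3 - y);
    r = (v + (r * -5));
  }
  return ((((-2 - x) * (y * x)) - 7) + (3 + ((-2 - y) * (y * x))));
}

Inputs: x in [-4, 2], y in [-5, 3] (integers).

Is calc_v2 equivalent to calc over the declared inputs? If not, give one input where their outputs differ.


Not equivalent: x=-4, y=-5 separates them (76 vs 96).
calc: t := 40 | r := -20 | ((min(abs(y), max(y, 7)) != max(y, y)) || ((t * r) > min(y, 7))): true | r := 102 | result 76
calc_v2: r := -20 | (!((!(min(abs(y), max(y, 7)) != max(y, y))) && (!((((-2 - x) * (y * x)) * r) > min(y, 7))))): true | v := 2 | r := 102 | result 96
verdict: not equivalent; witness: x=-4, y=-5


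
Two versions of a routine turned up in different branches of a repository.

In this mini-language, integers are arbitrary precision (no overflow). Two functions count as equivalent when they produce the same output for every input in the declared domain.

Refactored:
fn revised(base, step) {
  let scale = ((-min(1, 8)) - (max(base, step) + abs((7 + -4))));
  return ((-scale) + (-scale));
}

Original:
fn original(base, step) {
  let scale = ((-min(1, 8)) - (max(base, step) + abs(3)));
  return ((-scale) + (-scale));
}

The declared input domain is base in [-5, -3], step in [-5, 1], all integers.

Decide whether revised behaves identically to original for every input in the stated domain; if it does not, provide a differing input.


Although constant usage differs; also arithmetic usage differs, 21/21 inputs agree.
verdict: equivalent


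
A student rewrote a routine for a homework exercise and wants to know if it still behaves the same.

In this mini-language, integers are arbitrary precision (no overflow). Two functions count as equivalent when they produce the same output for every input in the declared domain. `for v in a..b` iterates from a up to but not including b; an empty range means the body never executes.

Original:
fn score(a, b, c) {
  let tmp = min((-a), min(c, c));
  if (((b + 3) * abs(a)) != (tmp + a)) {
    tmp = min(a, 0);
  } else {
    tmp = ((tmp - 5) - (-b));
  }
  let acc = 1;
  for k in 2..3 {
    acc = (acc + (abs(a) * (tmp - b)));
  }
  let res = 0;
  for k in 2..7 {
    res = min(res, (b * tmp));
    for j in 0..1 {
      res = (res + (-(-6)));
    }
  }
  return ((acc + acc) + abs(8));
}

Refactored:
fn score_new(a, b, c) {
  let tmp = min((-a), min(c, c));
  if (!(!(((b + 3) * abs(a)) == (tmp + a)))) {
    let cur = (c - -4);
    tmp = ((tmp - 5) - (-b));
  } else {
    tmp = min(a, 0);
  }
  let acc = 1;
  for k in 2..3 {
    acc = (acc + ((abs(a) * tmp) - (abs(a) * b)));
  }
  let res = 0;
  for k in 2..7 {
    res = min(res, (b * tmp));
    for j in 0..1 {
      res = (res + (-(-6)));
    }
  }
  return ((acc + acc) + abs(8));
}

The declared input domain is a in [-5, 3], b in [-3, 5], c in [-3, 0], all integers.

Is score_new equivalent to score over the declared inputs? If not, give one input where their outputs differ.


The two versions differ — the changes include statement counts differ; also arithmetic usage differs; also constant usage differs; also comparison usage differs; also boolean connective usage differs; also min/max/abs usage differs; also local variable names differ.
Spot check at a=0, b=0, c=0 — score: tmp=0, then (((b + 3) * abs(a)) != (tmp + a)) is false, then tmp=-5, then acc=1, then (k=2), then acc=1, then res=0, then (k=2), then res=0, then (j=0), then res=6, then (k=3), then res=0, then (j=0), then res=6, then (k=4), then res=0, then (j=0), then res=6, then (k=5), then res=0, then (j=0), then res=6, then (k=6), then res=0, then (j=0), then res=6, then returns 10. score_new: tmp=0, then (!(!(((b + 3) * abs(a)) == (tmp + a)))) is true, then cur=4, then tmp=-5, then acc=1, then (k=2), then acc=1, then res=0, then (k=2), then res=0, then (j=0), then res=6, then (k=3), then res=0, then (j=0), then res=6, then (k=4), then res=0, then (j=0), then res=6, then (k=5), then res=0, then (j=0), then res=6, then (k=6), then res=0, then (j=0), then res=6, then returns 10. Both give 10.
Sweeping the whole domain (324 inputs) finds no disagreement.
verdict: equivalent


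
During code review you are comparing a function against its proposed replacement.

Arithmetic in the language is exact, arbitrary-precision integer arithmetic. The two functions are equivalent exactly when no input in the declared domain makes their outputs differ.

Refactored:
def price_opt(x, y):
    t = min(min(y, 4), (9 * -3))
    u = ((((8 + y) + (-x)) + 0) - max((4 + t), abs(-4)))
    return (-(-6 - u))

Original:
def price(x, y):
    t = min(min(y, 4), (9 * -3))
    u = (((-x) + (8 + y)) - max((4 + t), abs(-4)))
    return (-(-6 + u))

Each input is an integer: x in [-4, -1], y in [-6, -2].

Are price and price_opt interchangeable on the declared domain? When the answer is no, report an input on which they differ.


Run the pair on x=-4, y=-6.
price: t=-27, then u=2, then returns 4
price_opt: t=-27, then u=2, then returns 8
4 against 8: the behavior changed.
verdict: not equivalent; witness: x=-4, y=-6


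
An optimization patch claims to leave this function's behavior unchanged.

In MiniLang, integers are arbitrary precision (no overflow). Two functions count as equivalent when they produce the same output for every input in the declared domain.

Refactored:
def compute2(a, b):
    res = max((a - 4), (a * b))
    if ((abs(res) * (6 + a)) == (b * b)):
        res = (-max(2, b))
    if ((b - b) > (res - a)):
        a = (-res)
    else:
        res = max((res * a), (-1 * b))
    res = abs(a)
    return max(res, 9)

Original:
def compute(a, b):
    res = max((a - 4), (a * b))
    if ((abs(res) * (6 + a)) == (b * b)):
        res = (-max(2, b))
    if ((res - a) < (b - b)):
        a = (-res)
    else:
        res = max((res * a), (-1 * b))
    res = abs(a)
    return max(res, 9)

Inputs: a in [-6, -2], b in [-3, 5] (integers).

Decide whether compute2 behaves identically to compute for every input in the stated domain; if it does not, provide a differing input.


Reading the diff, among the changes: comparison usage differs.
Spot check at a=-2, b=-3 — compute: res becomes 6; next ((abs(res) * (6 + a)) == (b * b)) evaluates to false; next ((res - a) < (b - b)) evaluates to false; next res becomes 3; next res becomes 2; next final value 9. compute2: res becomes 6; next ((abs(res) * (6 + a)) == (b * b)) evaluates to false; next ((b - b) > (res - a)) evaluates to false; next res becomes 3; next res becomes 2; next final value 9. Both give 9.
Checked all 45 inputs in the declared domain: the outputs agree on every one.
verdict: equivalent


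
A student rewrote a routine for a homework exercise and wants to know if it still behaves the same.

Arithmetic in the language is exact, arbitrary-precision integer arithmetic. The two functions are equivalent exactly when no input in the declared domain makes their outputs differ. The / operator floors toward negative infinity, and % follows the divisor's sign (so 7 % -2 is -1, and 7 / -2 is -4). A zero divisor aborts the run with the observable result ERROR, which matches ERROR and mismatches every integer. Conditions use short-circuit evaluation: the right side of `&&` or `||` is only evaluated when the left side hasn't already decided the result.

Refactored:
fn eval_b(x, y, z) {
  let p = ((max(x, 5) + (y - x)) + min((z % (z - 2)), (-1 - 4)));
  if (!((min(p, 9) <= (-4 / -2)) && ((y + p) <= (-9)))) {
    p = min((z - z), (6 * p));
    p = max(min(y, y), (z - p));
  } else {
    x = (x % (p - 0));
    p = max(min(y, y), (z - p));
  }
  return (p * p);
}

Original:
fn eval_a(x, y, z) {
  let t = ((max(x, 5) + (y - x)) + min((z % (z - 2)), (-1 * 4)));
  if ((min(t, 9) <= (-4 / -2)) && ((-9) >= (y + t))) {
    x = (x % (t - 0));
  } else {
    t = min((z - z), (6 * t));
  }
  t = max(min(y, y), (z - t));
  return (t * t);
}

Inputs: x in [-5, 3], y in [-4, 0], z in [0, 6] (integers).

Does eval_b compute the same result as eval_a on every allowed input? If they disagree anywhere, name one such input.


These are not equivalent — on x=-3, y=-4, z=0 the outputs split (0 vs 36).
eval_a: t = 0; ((min(t, 9) <= (-4 / -2)) && ((-9) >= (y + t))) -> false; t = 0; t = 0; return 0
eval_b: p = -1; (!((min(p, 9) <= (-4 / -2)) && ((y + p) <= (-9)))) -> true; p = -6; p = 6; return 36
verdict: not equivalent; witness: x=-3, y=-4, z=0


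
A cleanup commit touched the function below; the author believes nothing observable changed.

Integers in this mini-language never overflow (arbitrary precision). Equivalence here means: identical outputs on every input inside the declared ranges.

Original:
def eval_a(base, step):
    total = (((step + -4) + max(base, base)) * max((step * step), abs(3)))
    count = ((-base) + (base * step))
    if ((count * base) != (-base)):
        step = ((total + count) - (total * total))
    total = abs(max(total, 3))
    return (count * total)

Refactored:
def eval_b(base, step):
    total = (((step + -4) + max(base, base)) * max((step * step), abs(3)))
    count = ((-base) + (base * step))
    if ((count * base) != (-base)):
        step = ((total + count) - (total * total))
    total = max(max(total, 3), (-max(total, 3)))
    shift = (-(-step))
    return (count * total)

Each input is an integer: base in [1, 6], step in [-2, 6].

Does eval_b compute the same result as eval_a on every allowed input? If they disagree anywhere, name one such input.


Comparing the listings, the differences include: statement counts differ, constant usage differs, local variable names differ, min/max/abs usage differs.
Tracing base=3, step=6: eval_a: total becomes 180; next count becomes 15; next ((count * base) != (-base)) evaluates to true; next step becomes -32205; next total becomes 180; next final value 2700 | eval_b: total becomes 180; next count becomes 15; next ((count * base) != (-base)) evaluates to true; next step becomes -32205; next total becomes 180; next shift becomes -32205; next final value 2700 — matching result 2700.
Across all 54 domain points the two functions coincide.
verdict: equivalent


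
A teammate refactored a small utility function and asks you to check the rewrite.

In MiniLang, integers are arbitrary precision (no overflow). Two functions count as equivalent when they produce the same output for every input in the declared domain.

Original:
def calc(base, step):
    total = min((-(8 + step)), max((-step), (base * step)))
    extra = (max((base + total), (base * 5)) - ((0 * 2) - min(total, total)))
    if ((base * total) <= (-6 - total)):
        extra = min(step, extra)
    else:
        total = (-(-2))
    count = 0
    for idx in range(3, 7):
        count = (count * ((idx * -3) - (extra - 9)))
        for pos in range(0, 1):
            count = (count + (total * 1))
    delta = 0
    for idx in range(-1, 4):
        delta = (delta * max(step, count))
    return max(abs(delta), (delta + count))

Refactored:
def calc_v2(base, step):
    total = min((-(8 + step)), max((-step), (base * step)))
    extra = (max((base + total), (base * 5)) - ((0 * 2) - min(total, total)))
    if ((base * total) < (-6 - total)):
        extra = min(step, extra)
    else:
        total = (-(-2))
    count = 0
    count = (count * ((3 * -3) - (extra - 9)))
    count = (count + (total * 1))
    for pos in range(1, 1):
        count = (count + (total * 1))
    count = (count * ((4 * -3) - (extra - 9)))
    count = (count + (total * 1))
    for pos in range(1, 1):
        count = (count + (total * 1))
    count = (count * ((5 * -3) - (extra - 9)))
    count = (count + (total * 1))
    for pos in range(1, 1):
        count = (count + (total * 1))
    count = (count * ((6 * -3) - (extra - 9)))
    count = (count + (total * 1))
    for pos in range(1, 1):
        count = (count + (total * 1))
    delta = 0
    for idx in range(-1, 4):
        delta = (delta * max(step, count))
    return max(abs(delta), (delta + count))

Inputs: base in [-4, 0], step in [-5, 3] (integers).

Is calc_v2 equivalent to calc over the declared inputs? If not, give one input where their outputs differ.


Try base=0, step=-2.
calc: total becomes -6; next extra becomes -6; next ((base * total) <= (-6 - total)) evaluates to true; next extra becomes -6; next count becomes 0; next at idx=3:; next count becomes 0; next at pos=0:; next count becomes -6; next at idx=4:; next count becomes -18; next at pos=0:; next count becomes -24; next at idx=5:; next count becomes 0; next at pos=0:; next count becomes -6; next at idx=6:; next count becomes 18; next at pos=0:; next count becomes 12; next delta becomes 0; next at idx=-1:; next delta becomes 0; next at idx=0:; next delta becomes 0; next at idx=1:; next delta becomes 0; next at idx=2:; next delta becomes 0; next at idx=3:; next delta becomes 0; next final value 12
calc_v2: total becomes -6; next extra becomes -6; next ((base * total) < (-6 - total)) evaluates to false; next total becomes 2; next count becomes 0; next count becomes 0; next count becomes 2; next pos never enters its loop body; next count becomes 6; next count becomes 8; next pos never enters its loop body; next count becomes 0; next count becomes 2; next pos never enters its loop body; next count becomes -6; next count becomes -4; next pos never enters its loop body; next delta becomes 0; next at idx=-1:; next delta becomes 0; next at idx=0:; next delta becomes 0; next at idx=1:; next delta becomes 0; next at idx=2:; next delta becomes 0; next at idx=3:; next delta becomes 0; next final value 0
12 != 0, so the rewrite changes behavior.
verdict: not equivalent; witness: base=0, step=-2
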